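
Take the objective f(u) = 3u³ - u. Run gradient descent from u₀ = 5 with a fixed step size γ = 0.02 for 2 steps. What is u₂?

0.491328

f′(u) = 9u² - 1
u₁ = 5 − 0.02·224 = 0.52
u₂ = 0.52 − 0.02·1.4336 = 0.491328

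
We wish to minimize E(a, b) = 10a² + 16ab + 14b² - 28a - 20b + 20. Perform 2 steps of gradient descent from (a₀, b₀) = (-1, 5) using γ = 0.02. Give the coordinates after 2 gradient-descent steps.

∇E = (20a + 16b - 28, 16a + 28b - 20)
Step 1: at (-1, 5), ∇E = (32, 104) → (-1, 5) − 0.02·(32, 104) = (-1.64, 2.92)
Step 2: at (-1.64, 2.92), ∇E = (-14.08, 35.52) → (-1.64, 2.92) − 0.02·(-14.08, 35.52) = (-1.3584, 2.2096)

(-1.3584, 2.2096)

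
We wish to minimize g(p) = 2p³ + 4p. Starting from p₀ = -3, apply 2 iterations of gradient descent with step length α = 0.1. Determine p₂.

g′(p) = 6p² + 4
p₁ = -3 − 0.1·58 = -8.8
p₂ = -8.8 − 0.1·468.64 = -55.664

-55.664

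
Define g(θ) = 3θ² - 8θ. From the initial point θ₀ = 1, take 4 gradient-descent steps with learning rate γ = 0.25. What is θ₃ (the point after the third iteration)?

g′(θ) = 6θ - 8
θ₁ = 1 − 0.25·(-2) = 1.5
θ₂ = 1.5 − 0.25·1 = 1.25
θ₃ = 1.25 − 0.25·(-0.5) = 1.375

1.375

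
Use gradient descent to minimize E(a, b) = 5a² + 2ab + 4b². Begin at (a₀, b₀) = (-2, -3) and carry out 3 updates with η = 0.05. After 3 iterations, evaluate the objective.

1.06726

∇E = (10a + 2b, 2a + 8b)
Step 1: at (-2, -3), ∇E = (-26, -28) → (-2, -3) − 0.05·(-26, -28) = (-0.7, -1.6)
Step 2: at (-0.7, -1.6), ∇E = (-10.2, -14.2) → (-0.7, -1.6) − 0.05·(-10.2, -14.2) = (-0.19, -0.89)
Step 3: at (-0.19, -0.89), ∇E = (-3.68, -7.5) → (-0.19, -0.89) − 0.05·(-3.68, -7.5) = (-0.006, -0.515)
E(-0.006, -0.515) = 1.06726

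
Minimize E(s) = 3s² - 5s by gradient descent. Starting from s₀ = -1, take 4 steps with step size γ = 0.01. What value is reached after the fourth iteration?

-0.59803976

E′(s) = 6s - 5
Step 1: E′(-1) = -11; s₁ = -1 − 0.01·(-11) = -0.89
Step 2: E′(-0.89) = -10.34; s₂ = -0.89 − 0.01·(-10.34) = -0.7866
Step 3: E′(-0.7866) = -9.7196; s₃ = -0.7866 − 0.01·(-9.7196) = -0.689404
Step 4: E′(-0.689404) = -9.136424; s₄ = -0.689404 − 0.01·(-9.136424) = -0.59803976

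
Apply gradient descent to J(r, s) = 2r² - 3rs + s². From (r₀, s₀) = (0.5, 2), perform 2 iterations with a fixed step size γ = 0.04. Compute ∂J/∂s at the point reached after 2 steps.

∇J = (4r - 3s, -3r + 2s)
Step 1: at (0.5, 2), ∇J = (-4, 2.5) → (0.5, 2) − 0.04·(-4, 2.5) = (0.66, 1.9)
Step 2: at (0.66, 1.9), ∇J = (-3.06, 1.82) → (0.66, 1.9) − 0.04·(-3.06, 1.82) = (0.7824, 1.8272)
∂J/∂s at (0.7824, 1.8272) = 1.3072

1.3072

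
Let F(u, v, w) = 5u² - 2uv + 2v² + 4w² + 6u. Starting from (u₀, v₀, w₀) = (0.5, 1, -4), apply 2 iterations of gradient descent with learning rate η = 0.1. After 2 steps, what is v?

0.34

∇F = (10u - 2v + 6, -2u + 4v, 8w)
Step 1: at (0.5, 1, -4), ∇F = (9, 3, -32) → (0.5, 1, -4) − 0.1·(9, 3, -32) = (-0.4, 0.7, -0.8)
Step 2: at (-0.4, 0.7, -0.8), ∇F = (0.6, 3.6, -6.4) → (-0.4, 0.7, -0.8) − 0.1·(0.6, 3.6, -6.4) = (-0.46, 0.34, -0.16)
v = 0.34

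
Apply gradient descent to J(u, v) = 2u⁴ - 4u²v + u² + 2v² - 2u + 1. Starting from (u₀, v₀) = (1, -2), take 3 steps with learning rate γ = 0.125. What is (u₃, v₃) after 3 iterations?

∇J = (8u³ - 8uv + 2u - 2, -4u² + 4v)
Step 1: at (1, -2), ∇J = (24, -12) → (1, -2) − 0.125·(24, -12) = (-2, -0.5)
Step 2: at (-2, -0.5), ∇J = (-78, -18) → (-2, -0.5) − 0.125·(-78, -18) = (7.75, 1.75)
Step 3: at (7.75, 1.75), ∇J = (3628.875, -233.25) → (7.75, 1.75) − 0.125·(3628.875, -233.25) = (-445.859375, 30.90625)

(-445.859375, 30.90625)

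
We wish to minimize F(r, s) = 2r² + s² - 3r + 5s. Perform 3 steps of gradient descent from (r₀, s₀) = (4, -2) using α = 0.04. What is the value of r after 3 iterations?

2.676288

∇F = (4r - 3, 2s + 5)
Step 1: at (4, -2), ∇F = (13, 1) → (4, -2) − 0.04·(13, 1) = (3.48, -2.04)
Step 2: at (3.48, -2.04), ∇F = (10.92, 0.92) → (3.48, -2.04) − 0.04·(10.92, 0.92) = (3.0432, -2.0768)
Step 3: at (3.0432, -2.0768), ∇F = (9.1728, 0.8464) → (3.0432, -2.0768) − 0.04·(9.1728, 0.8464) = (2.676288, -2.110656)
r = 2.676288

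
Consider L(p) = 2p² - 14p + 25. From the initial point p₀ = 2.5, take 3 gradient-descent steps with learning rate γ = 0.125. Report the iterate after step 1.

3

L′(p) = 4p - 14
p₁ = 2.5 − 0.125·(-4) = 3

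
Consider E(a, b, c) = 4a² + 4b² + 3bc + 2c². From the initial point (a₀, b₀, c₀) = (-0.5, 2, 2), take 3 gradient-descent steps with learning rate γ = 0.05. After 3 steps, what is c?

∇E = (8a, 8b + 3c, 3b + 4c)
(a₁, b₁, c₁) = (-0.5, 2, 2) − 0.05·(-4, 22, 14) = (-0.3, 0.9, 1.3)
(a₂, b₂, c₂) = (-0.3, 0.9, 1.3) − 0.05·(-2.4, 11.1, 7.9) = (-0.18, 0.345, 0.905)
(a₃, b₃, c₃) = (-0.18, 0.345, 0.905) − 0.05·(-1.44, 5.475, 4.655) = (-0.108, 0.07125, 0.67225)
c = 0.67225

0.67225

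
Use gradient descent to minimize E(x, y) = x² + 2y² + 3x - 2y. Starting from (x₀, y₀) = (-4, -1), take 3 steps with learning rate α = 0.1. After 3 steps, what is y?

∇E = (2x + 3, 4y - 2)
Step 1: at (-4, -1), ∇E = (-5, -6) → (-4, -1) − 0.1·(-5, -6) = (-3.5, -0.4)
Step 2: at (-3.5, -0.4), ∇E = (-4, -3.6) → (-3.5, -0.4) − 0.1·(-4, -3.6) = (-3.1, -0.04)
Step 3: at (-3.1, -0.04), ∇E = (-3.2, -2.16) → (-3.1, -0.04) − 0.1·(-3.2, -2.16) = (-2.78, 0.176)
y = 0.176

0.176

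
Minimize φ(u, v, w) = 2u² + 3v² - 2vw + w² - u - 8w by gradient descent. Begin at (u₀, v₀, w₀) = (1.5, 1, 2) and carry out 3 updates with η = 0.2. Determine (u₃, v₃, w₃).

∇φ = (4u - 1, 6v - 2w, -2v + 2w - 8)
Step 1: at (1.5, 1, 2), ∇φ = (5, 2, -6) → (1.5, 1, 2) − 0.2·(5, 2, -6) = (0.5, 0.6, 3.2)
Step 2: at (0.5, 0.6, 3.2), ∇φ = (1, -2.8, -2.8) → (0.5, 0.6, 3.2) − 0.2·(1, -2.8, -2.8) = (0.3, 1.16, 3.76)
Step 3: at (0.3, 1.16, 3.76), ∇φ = (0.2, -0.56, -2.8) → (0.3, 1.16, 3.76) − 0.2·(0.2, -0.56, -2.8) = (0.26, 1.272, 4.32)

(0.26, 1.272, 4.32)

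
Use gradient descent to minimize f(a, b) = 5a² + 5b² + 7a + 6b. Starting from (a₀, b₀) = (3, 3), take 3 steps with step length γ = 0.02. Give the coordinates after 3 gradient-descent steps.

∇f = (10a + 7, 10b + 6)
Step 1: at (3, 3), ∇f = (37, 36) → (3, 3) − 0.02·(37, 36) = (2.26, 2.28)
Step 2: at (2.26, 2.28), ∇f = (29.6, 28.8) → (2.26, 2.28) − 0.02·(29.6, 28.8) = (1.668, 1.704)
Step 3: at (1.668, 1.704), ∇f = (23.68, 23.04) → (1.668, 1.704) − 0.02·(23.68, 23.04) = (1.1944, 1.2432)

(1.1944, 1.2432)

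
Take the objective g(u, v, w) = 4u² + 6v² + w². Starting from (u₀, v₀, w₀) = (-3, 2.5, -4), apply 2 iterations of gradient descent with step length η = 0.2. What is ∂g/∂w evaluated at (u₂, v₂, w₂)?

-2.88

∇g = (8u, 12v, 2w)
Step 1: at (-3, 2.5, -4), ∇g = (-24, 30, -8) → (-3, 2.5, -4) − 0.2·(-24, 30, -8) = (1.8, -3.5, -2.4)
Step 2: at (1.8, -3.5, -2.4), ∇g = (14.4, -42, -4.8) → (1.8, -3.5, -2.4) − 0.2·(14.4, -42, -4.8) = (-1.08, 4.9, -1.44)
∂g/∂w at (-1.08, 4.9, -1.44) = -2.88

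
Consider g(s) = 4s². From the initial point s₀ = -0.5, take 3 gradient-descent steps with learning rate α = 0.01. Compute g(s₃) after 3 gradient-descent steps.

0.606355001344

g′(s) = 8s
s₁ = -0.5 − 0.01·(-4) = -0.46
s₂ = -0.46 − 0.01·(-3.68) = -0.4232
s₃ = -0.4232 − 0.01·(-3.3856) = -0.389344
g(-0.389344) = 0.606355001344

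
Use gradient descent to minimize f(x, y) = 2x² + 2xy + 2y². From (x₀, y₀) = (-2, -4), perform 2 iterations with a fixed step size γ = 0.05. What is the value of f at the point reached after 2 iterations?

14.2776

∇f = (4x + 2y, 2x + 4y)
(x₁, y₁) = (-2, -4) − 0.05·(-16, -20) = (-1.2, -3)
(x₂, y₂) = (-1.2, -3) − 0.05·(-10.8, -14.4) = (-0.66, -2.28)
f(-0.66, -2.28) = 14.2776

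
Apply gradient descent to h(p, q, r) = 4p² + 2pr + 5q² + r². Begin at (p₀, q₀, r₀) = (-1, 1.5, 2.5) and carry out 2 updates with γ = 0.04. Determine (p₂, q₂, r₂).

(-0.7888, 0.54, 2.26)

∇h = (8p + 2r, 10q, 2p + 2r)
Step 1: at (-1, 1.5, 2.5), ∇h = (-3, 15, 3) → (-1, 1.5, 2.5) − 0.04·(-3, 15, 3) = (-0.88, 0.9, 2.38)
Step 2: at (-0.88, 0.9, 2.38), ∇h = (-2.28, 9, 3) → (-0.88, 0.9, 2.38) − 0.04·(-2.28, 9, 3) = (-0.7888, 0.54, 2.26)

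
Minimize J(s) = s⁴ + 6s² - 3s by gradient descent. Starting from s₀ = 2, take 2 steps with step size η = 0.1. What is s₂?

15.3348

J′(s) = 4s³ + 12s - 3
Step 1: J′(2) = 53; s₁ = 2 − 0.1·53 = -3.3
Step 2: J′(-3.3) = -186.348; s₂ = -3.3 − 0.1·(-186.348) = 15.3348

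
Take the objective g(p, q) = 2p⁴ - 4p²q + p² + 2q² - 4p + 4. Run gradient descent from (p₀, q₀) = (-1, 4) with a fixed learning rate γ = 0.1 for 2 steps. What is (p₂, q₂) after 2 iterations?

(9.4496, 4.816)

∇g = (8p³ - 8pq + 2p - 4, -4p² + 4q)
(p₁, q₁) = (-1, 4) − 0.1·(18, 12) = (-2.8, 2.8)
(p₂, q₂) = (-2.8, 2.8) − 0.1·(-122.496, -20.16) = (9.4496, 4.816)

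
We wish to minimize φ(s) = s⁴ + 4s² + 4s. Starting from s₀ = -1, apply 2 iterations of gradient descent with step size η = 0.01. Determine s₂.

φ′(s) = 4s³ + 8s + 4
Step 1: φ′(-1) = -8; s₁ = -1 − 0.01·(-8) = -0.92
Step 2: φ′(-0.92) = -6.474752; s₂ = -0.92 − 0.01·(-6.474752) = -0.85525248

-0.85525248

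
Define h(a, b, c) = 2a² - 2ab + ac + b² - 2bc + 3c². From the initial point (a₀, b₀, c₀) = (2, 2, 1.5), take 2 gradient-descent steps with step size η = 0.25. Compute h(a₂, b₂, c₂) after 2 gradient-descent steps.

5.2314453125

∇h = (4a - 2b + c, -2a + 2b - 2c, a - 2b + 6c)
Step 1: at (2, 2, 1.5), ∇h = (5.5, -3, 7) → (2, 2, 1.5) − 0.25·(5.5, -3, 7) = (0.625, 2.75, -0.25)
Step 2: at (0.625, 2.75, -0.25), ∇h = (-3.25, 4.75, -6.375) → (0.625, 2.75, -0.25) − 0.25·(-3.25, 4.75, -6.375) = (1.4375, 1.5625, 1.34375)
h(1.4375, 1.5625, 1.34375) = 5.2314453125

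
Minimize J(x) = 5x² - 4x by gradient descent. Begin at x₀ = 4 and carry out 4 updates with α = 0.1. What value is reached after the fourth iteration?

J′(x) = 10x - 4
Step 1: J′(4) = 36; x₁ = 4 − 0.1·36 = 0.4
Step 2: J′(0.4) = 0; x₂ = 0.4 − 0.1·0 = 0.4
Step 3: J′(0.4) = 0; x₃ = 0.4 − 0.1·0 = 0.4
Step 4: J′(0.4) = 0; x₄ = 0.4 − 0.1·0 = 0.4

0.4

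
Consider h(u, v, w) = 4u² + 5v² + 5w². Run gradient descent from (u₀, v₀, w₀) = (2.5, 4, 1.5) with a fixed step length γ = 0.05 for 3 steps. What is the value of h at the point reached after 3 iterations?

∇h = (8u, 10v, 10w)
(u₁, v₁, w₁) = (2.5, 4, 1.5) − 0.05·(20, 40, 15) = (1.5, 2, 0.75)
(u₂, v₂, w₂) = (1.5, 2, 0.75) − 0.05·(12, 20, 7.5) = (0.9, 1, 0.375)
(u₃, v₃, w₃) = (0.9, 1, 0.375) − 0.05·(7.2, 10, 3.75) = (0.54, 0.5, 0.1875)
h(0.54, 0.5, 0.1875) = 2.59218125

2.59218125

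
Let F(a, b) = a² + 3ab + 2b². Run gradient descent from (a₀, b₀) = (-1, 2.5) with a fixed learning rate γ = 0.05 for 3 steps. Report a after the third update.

∇F = (2a + 3b, 3a + 4b)
Step 1: at (-1, 2.5), ∇F = (5.5, 7) → (-1, 2.5) − 0.05·(5.5, 7) = (-1.275, 2.15)
Step 2: at (-1.275, 2.15), ∇F = (3.9, 4.775) → (-1.275, 2.15) − 0.05·(3.9, 4.775) = (-1.47, 1.91125)
Step 3: at (-1.47, 1.91125), ∇F = (2.79375, 3.235) → (-1.47, 1.91125) − 0.05·(2.79375, 3.235) = (-1.6096875, 1.7495)
a = -1.6096875

-1.6096875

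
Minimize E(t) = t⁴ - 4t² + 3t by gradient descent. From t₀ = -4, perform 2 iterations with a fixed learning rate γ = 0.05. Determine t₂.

E′(t) = 4t³ - 8t + 3
t₁ = -4 − 0.05·(-221) = 7.05
t₂ = 7.05 − 0.05·1348.2105 = -60.360525

-60.360525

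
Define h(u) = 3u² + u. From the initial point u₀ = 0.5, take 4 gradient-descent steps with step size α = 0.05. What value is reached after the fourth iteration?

-0.0066

h′(u) = 6u + 1
Step 1: h′(0.5) = 4; u₁ = 0.5 − 0.05·4 = 0.3
Step 2: h′(0.3) = 2.8; u₂ = 0.3 − 0.05·2.8 = 0.16
Step 3: h′(0.16) = 1.96; u₃ = 0.16 − 0.05·1.96 = 0.062
Step 4: h′(0.062) = 1.372; u₄ = 0.062 − 0.05·1.372 = -0.0066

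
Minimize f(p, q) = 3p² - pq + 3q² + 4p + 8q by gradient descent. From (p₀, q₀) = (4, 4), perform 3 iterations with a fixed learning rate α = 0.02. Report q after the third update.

∇f = (6p - q + 4, -p + 6q + 8)
Step 1: at (4, 4), ∇f = (24, 28) → (4, 4) − 0.02·(24, 28) = (3.52, 3.44)
Step 2: at (3.52, 3.44), ∇f = (21.68, 25.12) → (3.52, 3.44) − 0.02·(21.68, 25.12) = (3.0864, 2.9376)
Step 3: at (3.0864, 2.9376), ∇f = (19.5808, 22.5392) → (3.0864, 2.9376) − 0.02·(19.5808, 22.5392) = (2.694784, 2.486816)
q = 2.486816

2.486816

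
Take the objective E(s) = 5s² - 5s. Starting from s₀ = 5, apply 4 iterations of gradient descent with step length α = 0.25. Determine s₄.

E′(s) = 10s - 5
Step 1: E′(5) = 45; s₁ = 5 − 0.25·45 = -6.25
Step 2: E′(-6.25) = -67.5; s₂ = -6.25 − 0.25·(-67.5) = 10.625
Step 3: E′(10.625) = 101.25; s₃ = 10.625 − 0.25·101.25 = -14.6875
Step 4: E′(-14.6875) = -151.875; s₄ = -14.6875 − 0.25·(-151.875) = 23.28125

23.28125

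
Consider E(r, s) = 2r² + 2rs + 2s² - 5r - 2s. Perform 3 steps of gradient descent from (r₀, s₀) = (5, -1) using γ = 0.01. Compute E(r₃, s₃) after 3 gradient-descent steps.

14.109669386464

∇E = (4r + 2s - 5, 2r + 4s - 2)
(r₁, s₁) = (5, -1) − 0.01·(13, 4) = (4.87, -1.04)
(r₂, s₂) = (4.87, -1.04) − 0.01·(12.4, 3.58) = (4.746, -1.0758)
(r₃, s₃) = (4.746, -1.0758) − 0.01·(11.8324, 3.1888) = (4.627676, -1.107688)
E(4.627676, -1.107688) = 14.109669386464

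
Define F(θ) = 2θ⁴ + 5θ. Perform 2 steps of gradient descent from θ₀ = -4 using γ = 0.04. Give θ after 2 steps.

F′(θ) = 8θ³ + 5
θ₁ = -4 − 0.04·(-507) = 16.28
θ₂ = 16.28 − 0.04·34523.601216 = -1364.66404864

-1364.66404864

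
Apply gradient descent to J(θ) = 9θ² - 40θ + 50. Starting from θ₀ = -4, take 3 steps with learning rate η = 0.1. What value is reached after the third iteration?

J′(θ) = 18θ - 40
θ₁ = -4 − 0.1·(-112) = 7.2
θ₂ = 7.2 − 0.1·89.6 = -1.76
θ₃ = -1.76 − 0.1·(-71.68) = 5.408

5.408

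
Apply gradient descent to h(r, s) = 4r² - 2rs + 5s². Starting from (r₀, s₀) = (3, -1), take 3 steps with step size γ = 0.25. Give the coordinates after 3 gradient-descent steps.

∇h = (8r - 2s, -2r + 10s)
Step 1: at (3, -1), ∇h = (26, -16) → (3, -1) − 0.25·(26, -16) = (-3.5, 3)
Step 2: at (-3.5, 3), ∇h = (-34, 37) → (-3.5, 3) − 0.25·(-34, 37) = (5, -6.25)
Step 3: at (5, -6.25), ∇h = (52.5, -72.5) → (5, -6.25) − 0.25·(52.5, -72.5) = (-8.125, 11.875)

(-8.125, 11.875)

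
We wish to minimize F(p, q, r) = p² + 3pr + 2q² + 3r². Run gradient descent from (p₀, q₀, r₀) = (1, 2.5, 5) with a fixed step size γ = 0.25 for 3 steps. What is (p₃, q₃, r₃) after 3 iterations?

(-2.640625, 0, -2.640625)

∇F = (2p + 3r, 4q, 3p + 6r)
Step 1: at (1, 2.5, 5), ∇F = (17, 10, 33) → (1, 2.5, 5) − 0.25·(17, 10, 33) = (-3.25, 0, -3.25)
Step 2: at (-3.25, 0, -3.25), ∇F = (-16.25, 0, -29.25) → (-3.25, 0, -3.25) − 0.25·(-16.25, 0, -29.25) = (0.8125, 0, 4.0625)
Step 3: at (0.8125, 0, 4.0625), ∇F = (13.8125, 0, 26.8125) → (0.8125, 0, 4.0625) − 0.25·(13.8125, 0, 26.8125) = (-2.640625, 0, -2.640625)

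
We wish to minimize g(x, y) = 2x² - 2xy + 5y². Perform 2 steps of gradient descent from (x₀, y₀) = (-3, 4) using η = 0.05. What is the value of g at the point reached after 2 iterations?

∇g = (4x - 2y, -2x + 10y)
Step 1: at (-3, 4), ∇g = (-20, 46) → (-3, 4) − 0.05·(-20, 46) = (-2, 1.7)
Step 2: at (-2, 1.7), ∇g = (-11.4, 21) → (-2, 1.7) − 0.05·(-11.4, 21) = (-1.43, 0.65)
g(-1.43, 0.65) = 8.0613

8.0613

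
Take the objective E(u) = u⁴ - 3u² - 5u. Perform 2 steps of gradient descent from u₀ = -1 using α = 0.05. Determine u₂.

E′(u) = 4u³ - 6u - 5
Step 1: E′(-1) = -3; u₁ = -1 − 0.05·(-3) = -0.85
Step 2: E′(-0.85) = -2.3565; u₂ = -0.85 − 0.05·(-2.3565) = -0.732175

-0.732175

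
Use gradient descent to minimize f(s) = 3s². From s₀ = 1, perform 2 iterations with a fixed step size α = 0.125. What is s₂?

0.0625

f′(s) = 6s
s₁ = 1 − 0.125·6 = 0.25
s₂ = 0.25 − 0.125·1.5 = 0.0625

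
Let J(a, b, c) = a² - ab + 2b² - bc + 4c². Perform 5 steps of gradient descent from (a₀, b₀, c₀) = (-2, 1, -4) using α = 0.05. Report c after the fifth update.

-0.30051875

∇J = (2a - b, -a + 4b - c, -b + 8c)
(a₁, b₁, c₁) = (-2, 1, -4) − 0.05·(-5, 10, -33) = (-1.75, 0.5, -2.35)
(a₂, b₂, c₂) = (-1.75, 0.5, -2.35) − 0.05·(-4, 6.1, -19.3) = (-1.55, 0.195, -1.385)
(a₃, b₃, c₃) = (-1.55, 0.195, -1.385) − 0.05·(-3.295, 3.715, -11.275) = (-1.38525, 0.00925, -0.82125)
(a₄, b₄, c₄) = (-1.38525, 0.00925, -0.82125) − 0.05·(-2.77975, 2.2435, -6.57925) = (-1.2462625, -0.102925, -0.4922875)
(a₅, b₅, c₅) = (-1.2462625, -0.102925, -0.4922875) − 0.05·(-2.3896, 1.32685, -3.835375) = (-1.1267825, -0.1692675, -0.30051875)
c = -0.30051875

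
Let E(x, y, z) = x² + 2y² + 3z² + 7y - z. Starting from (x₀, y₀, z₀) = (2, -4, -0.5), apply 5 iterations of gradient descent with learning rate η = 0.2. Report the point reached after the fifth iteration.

∇E = (2x, 4y + 7, 6z - 1)
(x₁, y₁, z₁) = (2, -4, -0.5) − 0.2·(4, -9, -4) = (1.2, -2.2, 0.3)
(x₂, y₂, z₂) = (1.2, -2.2, 0.3) − 0.2·(2.4, -1.8, 0.8) = (0.72, -1.84, 0.14)
(x₃, y₃, z₃) = (0.72, -1.84, 0.14) − 0.2·(1.44, -0.36, -0.16) = (0.432, -1.768, 0.172)
(x₄, y₄, z₄) = (0.432, -1.768, 0.172) − 0.2·(0.864, -0.072, 0.032) = (0.2592, -1.7536, 0.1656)
(x₅, y₅, z₅) = (0.2592, -1.7536, 0.1656) − 0.2·(0.5184, -0.0144, -0.0064) = (0.15552, -1.75072, 0.16688)

(0.15552, -1.75072, 0.16688)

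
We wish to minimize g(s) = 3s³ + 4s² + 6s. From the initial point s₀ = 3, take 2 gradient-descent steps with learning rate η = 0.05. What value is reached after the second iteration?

-4.756125

g′(s) = 9s² + 8s + 6
s₁ = 3 − 0.05·111 = -2.55
s₂ = -2.55 − 0.05·44.1225 = -4.756125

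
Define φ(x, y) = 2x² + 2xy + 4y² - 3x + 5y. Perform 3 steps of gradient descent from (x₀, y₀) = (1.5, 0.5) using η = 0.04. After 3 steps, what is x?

∇φ = (4x + 2y - 3, 2x + 8y + 5)
Step 1: at (1.5, 0.5), ∇φ = (4, 12) → (1.5, 0.5) − 0.04·(4, 12) = (1.34, 0.02)
Step 2: at (1.34, 0.02), ∇φ = (2.4, 7.84) → (1.34, 0.02) − 0.04·(2.4, 7.84) = (1.244, -0.2936)
Step 3: at (1.244, -0.2936), ∇φ = (1.3888, 5.1392) → (1.244, -0.2936) − 0.04·(1.3888, 5.1392) = (1.188448, -0.499168)
x = 1.188448

1.188448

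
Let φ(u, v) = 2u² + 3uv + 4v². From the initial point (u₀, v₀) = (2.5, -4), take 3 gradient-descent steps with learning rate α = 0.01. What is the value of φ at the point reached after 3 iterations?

31.764642684772

∇φ = (4u + 3v, 3u + 8v)
(u₁, v₁) = (2.5, -4) − 0.01·(-2, -24.5) = (2.52, -3.755)
(u₂, v₂) = (2.52, -3.755) − 0.01·(-1.185, -22.48) = (2.53185, -3.5302)
(u₃, v₃) = (2.53185, -3.5302) − 0.01·(-0.4632, -20.64605) = (2.536482, -3.3237395)
φ(2.536482, -3.3237395) = 31.764642684772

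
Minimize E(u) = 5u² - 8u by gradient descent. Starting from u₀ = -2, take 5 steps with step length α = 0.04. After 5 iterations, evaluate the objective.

E′(u) = 10u - 8
u₁ = -2 − 0.04·(-28) = -0.88
u₂ = -0.88 − 0.04·(-16.8) = -0.208
u₃ = -0.208 − 0.04·(-10.08) = 0.1952
u₄ = 0.1952 − 0.04·(-6.048) = 0.43712
u₅ = 0.43712 − 0.04·(-3.6288) = 0.582272
E(0.582272) = -2.96297259008

-2.96297259008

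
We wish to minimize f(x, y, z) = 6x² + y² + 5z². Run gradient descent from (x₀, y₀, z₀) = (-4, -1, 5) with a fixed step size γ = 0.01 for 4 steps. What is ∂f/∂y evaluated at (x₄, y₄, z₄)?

∇f = (12x, 2y, 10z)
Step 1: at (-4, -1, 5), ∇f = (-48, -2, 50) → (-4, -1, 5) − 0.01·(-48, -2, 50) = (-3.52, -0.98, 4.5)
Step 2: at (-3.52, -0.98, 4.5), ∇f = (-42.24, -1.96, 45) → (-3.52, -0.98, 4.5) − 0.01·(-42.24, -1.96, 45) = (-3.0976, -0.9604, 4.05)
Step 3: at (-3.0976, -0.9604, 4.05), ∇f = (-37.1712, -1.9208, 40.5) → (-3.0976, -0.9604, 4.05) − 0.01·(-37.1712, -1.9208, 40.5) = (-2.725888, -0.941192, 3.645)
Step 4: at (-2.725888, -0.941192, 3.645), ∇f = (-32.710656, -1.882384, 36.45) → (-2.725888, -0.941192, 3.645) − 0.01·(-32.710656, -1.882384, 36.45) = (-2.39878144, -0.92236816, 3.2805)
∂f/∂y at (-2.39878144, -0.92236816, 3.2805) = -1.84473632

-1.84473632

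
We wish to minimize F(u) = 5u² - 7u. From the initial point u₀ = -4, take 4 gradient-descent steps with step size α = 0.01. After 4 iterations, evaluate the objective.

45.0951033445

F′(u) = 10u - 7
Step 1: F′(-4) = -47; u₁ = -4 − 0.01·(-47) = -3.53
Step 2: F′(-3.53) = -42.3; u₂ = -3.53 − 0.01·(-42.3) = -3.107
Step 3: F′(-3.107) = -38.07; u₃ = -3.107 − 0.01·(-38.07) = -2.7263
Step 4: F′(-2.7263) = -34.263; u₄ = -2.7263 − 0.01·(-34.263) = -2.38367
F(-2.38367) = 45.0951033445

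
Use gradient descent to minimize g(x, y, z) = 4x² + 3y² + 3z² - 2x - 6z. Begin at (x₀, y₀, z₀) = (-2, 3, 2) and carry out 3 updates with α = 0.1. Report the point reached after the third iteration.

∇g = (8x - 2, 6y, 6z - 6)
(x₁, y₁, z₁) = (-2, 3, 2) − 0.1·(-18, 18, 6) = (-0.2, 1.2, 1.4)
(x₂, y₂, z₂) = (-0.2, 1.2, 1.4) − 0.1·(-3.6, 7.2, 2.4) = (0.16, 0.48, 1.16)
(x₃, y₃, z₃) = (0.16, 0.48, 1.16) − 0.1·(-0.72, 2.88, 0.96) = (0.232, 0.192, 1.064)

(0.232, 0.192, 1.064)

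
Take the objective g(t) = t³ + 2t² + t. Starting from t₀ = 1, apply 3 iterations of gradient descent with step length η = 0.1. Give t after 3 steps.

g′(t) = 3t² + 4t + 1
Step 1: g′(1) = 8; t₁ = 1 − 0.1·8 = 0.2
Step 2: g′(0.2) = 1.92; t₂ = 0.2 − 0.1·1.92 = 0.008
Step 3: g′(0.008) = 1.032192; t₃ = 0.008 − 0.1·1.032192 = -0.0952192

-0.0952192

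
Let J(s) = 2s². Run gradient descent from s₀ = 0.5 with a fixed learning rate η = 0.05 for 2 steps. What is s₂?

J′(s) = 4s
s₁ = 0.5 − 0.05·2 = 0.4
s₂ = 0.4 − 0.05·1.6 = 0.32

0.32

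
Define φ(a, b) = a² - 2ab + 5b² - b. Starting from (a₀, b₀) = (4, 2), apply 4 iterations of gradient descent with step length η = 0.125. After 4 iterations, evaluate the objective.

∇φ = (2a - 2b, -2a + 10b - 1)
Step 1: at (4, 2), ∇φ = (4, 11) → (4, 2) − 0.125·(4, 11) = (3.5, 0.625)
Step 2: at (3.5, 0.625), ∇φ = (5.75, -1.75) → (3.5, 0.625) − 0.125·(5.75, -1.75) = (2.78125, 0.84375)
Step 3: at (2.78125, 0.84375), ∇φ = (3.875, 1.875) → (2.78125, 0.84375) − 0.125·(3.875, 1.875) = (2.296875, 0.609375)
Step 4: at (2.296875, 0.609375), ∇φ = (3.375, 0.5) → (2.296875, 0.609375) − 0.125·(3.375, 0.5) = (1.875, 0.546875)
φ(1.875, 0.546875) = 2.413330078125

2.413330078125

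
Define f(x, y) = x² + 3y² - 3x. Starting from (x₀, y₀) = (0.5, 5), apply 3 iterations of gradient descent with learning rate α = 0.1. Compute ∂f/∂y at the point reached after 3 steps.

1.92

∇f = (2x - 3, 6y)
(x₁, y₁) = (0.5, 5) − 0.1·(-2, 30) = (0.7, 2)
(x₂, y₂) = (0.7, 2) − 0.1·(-1.6, 12) = (0.86, 0.8)
(x₃, y₃) = (0.86, 0.8) − 0.1·(-1.28, 4.8) = (0.988, 0.32)
∂f/∂y at (0.988, 0.32) = 1.92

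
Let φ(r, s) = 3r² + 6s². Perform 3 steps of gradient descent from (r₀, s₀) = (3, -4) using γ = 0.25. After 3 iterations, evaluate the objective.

6144.421875

∇φ = (6r, 12s)
Step 1: at (3, -4), ∇φ = (18, -48) → (3, -4) − 0.25·(18, -48) = (-1.5, 8)
Step 2: at (-1.5, 8), ∇φ = (-9, 96) → (-1.5, 8) − 0.25·(-9, 96) = (0.75, -16)
Step 3: at (0.75, -16), ∇φ = (4.5, -192) → (0.75, -16) − 0.25·(4.5, -192) = (-0.375, 32)
φ(-0.375, 32) = 6144.421875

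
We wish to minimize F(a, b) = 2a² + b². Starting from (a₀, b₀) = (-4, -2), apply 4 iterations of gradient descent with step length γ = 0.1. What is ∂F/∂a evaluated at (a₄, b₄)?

-2.0736

∇F = (4a, 2b)
(a₁, b₁) = (-4, -2) − 0.1·(-16, -4) = (-2.4, -1.6)
(a₂, b₂) = (-2.4, -1.6) − 0.1·(-9.6, -3.2) = (-1.44, -1.28)
(a₃, b₃) = (-1.44, -1.28) − 0.1·(-5.76, -2.56) = (-0.864, -1.024)
(a₄, b₄) = (-0.864, -1.024) − 0.1·(-3.456, -2.048) = (-0.5184, -0.8192)
∂F/∂a at (-0.5184, -0.8192) = -2.0736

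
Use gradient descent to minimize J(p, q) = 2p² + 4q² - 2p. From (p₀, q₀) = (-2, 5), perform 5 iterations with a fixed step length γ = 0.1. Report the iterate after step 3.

∇J = (4p - 2, 8q)
Step 1: at (-2, 5), ∇J = (-10, 40) → (-2, 5) − 0.1·(-10, 40) = (-1, 1)
Step 2: at (-1, 1), ∇J = (-6, 8) → (-1, 1) − 0.1·(-6, 8) = (-0.4, 0.2)
Step 3: at (-0.4, 0.2), ∇J = (-3.6, 1.6) → (-0.4, 0.2) − 0.1·(-3.6, 1.6) = (-0.04, 0.04)

(-0.04, 0.04)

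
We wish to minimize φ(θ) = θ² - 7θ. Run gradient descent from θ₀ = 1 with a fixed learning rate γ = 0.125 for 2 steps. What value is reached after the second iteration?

2.09375

φ′(θ) = 2θ - 7
θ₁ = 1 − 0.125·(-5) = 1.625
θ₂ = 1.625 − 0.125·(-3.75) = 2.09375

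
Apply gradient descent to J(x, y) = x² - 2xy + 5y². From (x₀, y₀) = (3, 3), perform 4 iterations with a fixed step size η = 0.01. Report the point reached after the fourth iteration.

∇J = (2x - 2y, -2x + 10y)
Step 1: at (3, 3), ∇J = (0, 24) → (3, 3) − 0.01·(0, 24) = (3, 2.76)
Step 2: at (3, 2.76), ∇J = (0.48, 21.6) → (3, 2.76) − 0.01·(0.48, 21.6) = (2.9952, 2.544)
Step 3: at (2.9952, 2.544), ∇J = (0.9024, 19.4496) → (2.9952, 2.544) − 0.01·(0.9024, 19.4496) = (2.986176, 2.349504)
Step 4: at (2.986176, 2.349504), ∇J = (1.273344, 17.522688) → (2.986176, 2.349504) − 0.01·(1.273344, 17.522688) = (2.97344256, 2.17427712)

(2.97344256, 2.17427712)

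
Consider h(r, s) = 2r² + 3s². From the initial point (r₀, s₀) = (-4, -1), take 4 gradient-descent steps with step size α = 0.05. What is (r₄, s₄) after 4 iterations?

(-1.6384, -0.2401)

∇h = (4r, 6s)
Step 1: at (-4, -1), ∇h = (-16, -6) → (-4, -1) − 0.05·(-16, -6) = (-3.2, -0.7)
Step 2: at (-3.2, -0.7), ∇h = (-12.8, -4.2) → (-3.2, -0.7) − 0.05·(-12.8, -4.2) = (-2.56, -0.49)
Step 3: at (-2.56, -0.49), ∇h = (-10.24, -2.94) → (-2.56, -0.49) − 0.05·(-10.24, -2.94) = (-2.048, -0.343)
Step 4: at (-2.048, -0.343), ∇h = (-8.192, -2.058) → (-2.048, -0.343) − 0.05·(-8.192, -2.058) = (-1.6384, -0.2401)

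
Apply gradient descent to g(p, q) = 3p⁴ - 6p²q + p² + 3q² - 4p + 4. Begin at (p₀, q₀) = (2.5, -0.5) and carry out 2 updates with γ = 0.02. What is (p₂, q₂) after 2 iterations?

(-0.61523368, 0.568588)

∇g = (12p³ - 12pq + 2p - 4, -6p² + 6q)
(p₁, q₁) = (2.5, -0.5) − 0.02·(203.5, -40.5) = (-1.57, 0.31)
(p₂, q₂) = (-1.57, 0.31) − 0.02·(-47.738316, -12.9294) = (-0.61523368, 0.568588)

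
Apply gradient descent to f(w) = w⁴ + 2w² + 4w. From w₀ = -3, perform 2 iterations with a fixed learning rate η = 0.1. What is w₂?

-249.6624

f′(w) = 4w³ + 4w + 4
Step 1: f′(-3) = -116; w₁ = -3 − 0.1·(-116) = 8.6
Step 2: f′(8.6) = 2582.624; w₂ = 8.6 − 0.1·2582.624 = -249.6624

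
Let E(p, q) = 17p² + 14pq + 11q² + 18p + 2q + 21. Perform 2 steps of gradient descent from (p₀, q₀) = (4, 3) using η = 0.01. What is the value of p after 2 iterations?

∇E = (34p + 14q + 18, 14p + 22q + 2)
(p₁, q₁) = (4, 3) − 0.01·(196, 124) = (2.04, 1.76)
(p₂, q₂) = (2.04, 1.76) − 0.01·(112, 69.28) = (0.92, 1.0672)
p = 0.92

0.92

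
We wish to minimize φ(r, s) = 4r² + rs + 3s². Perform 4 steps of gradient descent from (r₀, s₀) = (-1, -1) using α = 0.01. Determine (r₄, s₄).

(-0.68472649, -0.74908993)

∇φ = (8r + s, r + 6s)
Step 1: at (-1, -1), ∇φ = (-9, -7) → (-1, -1) − 0.01·(-9, -7) = (-0.91, -0.93)
Step 2: at (-0.91, -0.93), ∇φ = (-8.21, -6.49) → (-0.91, -0.93) − 0.01·(-8.21, -6.49) = (-0.8279, -0.8651)
Step 3: at (-0.8279, -0.8651), ∇φ = (-7.4883, -6.0185) → (-0.8279, -0.8651) − 0.01·(-7.4883, -6.0185) = (-0.753017, -0.804915)
Step 4: at (-0.753017, -0.804915), ∇φ = (-6.829051, -5.582507) → (-0.753017, -0.804915) − 0.01·(-6.829051, -5.582507) = (-0.68472649, -0.74908993)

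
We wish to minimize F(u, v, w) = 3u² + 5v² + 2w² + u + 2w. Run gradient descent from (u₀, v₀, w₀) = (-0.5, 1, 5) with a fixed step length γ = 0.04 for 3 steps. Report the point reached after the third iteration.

∇F = (6u + 1, 10v, 4w + 2)
Step 1: at (-0.5, 1, 5), ∇F = (-2, 10, 22) → (-0.5, 1, 5) − 0.04·(-2, 10, 22) = (-0.42, 0.6, 4.12)
Step 2: at (-0.42, 0.6, 4.12), ∇F = (-1.52, 6, 18.48) → (-0.42, 0.6, 4.12) − 0.04·(-1.52, 6, 18.48) = (-0.3592, 0.36, 3.3808)
Step 3: at (-0.3592, 0.36, 3.3808), ∇F = (-1.1552, 3.6, 15.5232) → (-0.3592, 0.36, 3.3808) − 0.04·(-1.1552, 3.6, 15.5232) = (-0.312992, 0.216, 2.759872)

(-0.312992, 0.216, 2.759872)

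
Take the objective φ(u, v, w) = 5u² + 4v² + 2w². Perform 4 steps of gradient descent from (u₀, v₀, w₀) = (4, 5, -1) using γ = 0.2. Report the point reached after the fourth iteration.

(4, 0.648, -0.0016)

∇φ = (10u, 8v, 4w)
(u₁, v₁, w₁) = (4, 5, -1) − 0.2·(40, 40, -4) = (-4, -3, -0.2)
(u₂, v₂, w₂) = (-4, -3, -0.2) − 0.2·(-40, -24, -0.8) = (4, 1.8, -0.04)
(u₃, v₃, w₃) = (4, 1.8, -0.04) − 0.2·(40, 14.4, -0.16) = (-4, -1.08, -0.008)
(u₄, v₄, w₄) = (-4, -1.08, -0.008) − 0.2·(-40, -8.64, -0.032) = (4, 0.648, -0.0016)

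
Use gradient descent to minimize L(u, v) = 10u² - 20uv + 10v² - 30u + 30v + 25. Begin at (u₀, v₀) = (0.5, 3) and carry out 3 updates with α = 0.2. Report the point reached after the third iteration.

∇L = (20u - 20v - 30, -20u + 20v + 30)
(u₁, v₁) = (0.5, 3) − 0.2·(-80, 80) = (16.5, -13)
(u₂, v₂) = (16.5, -13) − 0.2·(560, -560) = (-95.5, 99)
(u₃, v₃) = (-95.5, 99) − 0.2·(-3920, 3920) = (688.5, -685)

(688.5, -685)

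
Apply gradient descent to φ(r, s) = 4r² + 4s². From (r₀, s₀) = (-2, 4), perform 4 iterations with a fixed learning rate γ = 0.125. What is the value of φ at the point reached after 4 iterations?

0

∇φ = (8r, 8s)
Step 1: at (-2, 4), ∇φ = (-16, 32) → (-2, 4) − 0.125·(-16, 32) = (0, 0)
Step 2: at (0, 0), ∇φ = (0, 0) → (0, 0) − 0.125·(0, 0) = (0, 0)
Step 3: at (0, 0), ∇φ = (0, 0) → (0, 0) − 0.125·(0, 0) = (0, 0)
Step 4: at (0, 0), ∇φ = (0, 0) → (0, 0) − 0.125·(0, 0) = (0, 0)
φ(0, 0) = 0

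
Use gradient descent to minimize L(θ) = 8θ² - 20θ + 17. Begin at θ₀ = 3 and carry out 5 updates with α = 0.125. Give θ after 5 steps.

L′(θ) = 16θ - 20
θ₁ = 3 − 0.125·28 = -0.5
θ₂ = -0.5 − 0.125·(-28) = 3
θ₃ = 3 − 0.125·28 = -0.5
θ₄ = -0.5 − 0.125·(-28) = 3
θ₅ = 3 − 0.125·28 = -0.5

-0.5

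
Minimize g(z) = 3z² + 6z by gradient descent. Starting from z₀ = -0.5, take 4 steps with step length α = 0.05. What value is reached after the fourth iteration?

-0.87995

g′(z) = 6z + 6
z₁ = -0.5 − 0.05·3 = -0.65
z₂ = -0.65 − 0.05·2.1 = -0.755
z₃ = -0.755 − 0.05·1.47 = -0.8285
z₄ = -0.8285 − 0.05·1.029 = -0.87995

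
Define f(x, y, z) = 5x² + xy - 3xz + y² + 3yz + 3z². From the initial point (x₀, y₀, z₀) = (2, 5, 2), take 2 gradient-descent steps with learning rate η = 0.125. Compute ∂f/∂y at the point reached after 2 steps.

0.21875

∇f = (10x + y - 3z, x + 2y + 3z, -3x + 3y + 6z)
(x₁, y₁, z₁) = (2, 5, 2) − 0.125·(19, 18, 21) = (-0.375, 2.75, -0.625)
(x₂, y₂, z₂) = (-0.375, 2.75, -0.625) − 0.125·(0.875, 3.25, 5.625) = (-0.484375, 2.34375, -1.328125)
∂f/∂y at (-0.484375, 2.34375, -1.328125) = 0.21875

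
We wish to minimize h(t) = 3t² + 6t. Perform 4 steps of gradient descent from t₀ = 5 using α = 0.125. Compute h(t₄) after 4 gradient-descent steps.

-2.99835205078125

h′(t) = 6t + 6
t₁ = 5 − 0.125·36 = 0.5
t₂ = 0.5 − 0.125·9 = -0.625
t₃ = -0.625 − 0.125·2.25 = -0.90625
t₄ = -0.90625 − 0.125·0.5625 = -0.9765625
h(-0.9765625) = -2.99835205078125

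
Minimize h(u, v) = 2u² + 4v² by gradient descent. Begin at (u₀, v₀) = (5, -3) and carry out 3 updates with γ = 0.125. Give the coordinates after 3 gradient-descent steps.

(0.625, 0)

∇h = (4u, 8v)
Step 1: at (5, -3), ∇h = (20, -24) → (5, -3) − 0.125·(20, -24) = (2.5, 0)
Step 2: at (2.5, 0), ∇h = (10, 0) → (2.5, 0) − 0.125·(10, 0) = (1.25, 0)
Step 3: at (1.25, 0), ∇h = (5, 0) → (1.25, 0) − 0.125·(5, 0) = (0.625, 0)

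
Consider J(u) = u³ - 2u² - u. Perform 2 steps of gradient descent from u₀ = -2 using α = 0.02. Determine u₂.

-2.890264

J′(u) = 3u² - 4u - 1
Step 1: J′(-2) = 19; u₁ = -2 − 0.02·19 = -2.38
Step 2: J′(-2.38) = 25.5132; u₂ = -2.38 − 0.02·25.5132 = -2.890264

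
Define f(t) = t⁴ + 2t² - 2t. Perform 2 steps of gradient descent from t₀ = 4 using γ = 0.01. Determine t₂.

f′(t) = 4t³ + 4t - 2
t₁ = 4 − 0.01·270 = 1.3
t₂ = 1.3 − 0.01·11.988 = 1.18012

1.18012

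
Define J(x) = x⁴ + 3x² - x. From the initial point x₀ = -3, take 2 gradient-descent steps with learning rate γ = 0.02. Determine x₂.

-0.37701312

J′(x) = 4x³ + 6x - 1
Step 1: J′(-3) = -127; x₁ = -3 − 0.02·(-127) = -0.46
Step 2: J′(-0.46) = -4.149344; x₂ = -0.46 − 0.02·(-4.149344) = -0.37701312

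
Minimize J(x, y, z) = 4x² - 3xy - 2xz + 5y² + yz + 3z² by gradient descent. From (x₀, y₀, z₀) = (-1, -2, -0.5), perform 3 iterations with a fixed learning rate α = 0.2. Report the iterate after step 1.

(-0.8, 1.5, 0.1)

∇J = (8x - 3y - 2z, -3x + 10y + z, -2x + y + 6z)
Step 1: at (-1, -2, -0.5), ∇J = (-1, -17.5, -3) → (-1, -2, -0.5) − 0.2·(-1, -17.5, -3) = (-0.8, 1.5, 0.1)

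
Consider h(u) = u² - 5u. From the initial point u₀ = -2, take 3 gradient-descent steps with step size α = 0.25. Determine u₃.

h′(u) = 2u - 5
u₁ = -2 − 0.25·(-9) = 0.25
u₂ = 0.25 − 0.25·(-4.5) = 1.375
u₃ = 1.375 − 0.25·(-2.25) = 1.9375

1.9375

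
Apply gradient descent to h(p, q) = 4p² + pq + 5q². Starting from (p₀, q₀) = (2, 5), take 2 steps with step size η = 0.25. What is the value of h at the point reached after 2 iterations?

998.31640625

∇h = (8p + q, p + 10q)
Step 1: at (2, 5), ∇h = (21, 52) → (2, 5) − 0.25·(21, 52) = (-3.25, -8)
Step 2: at (-3.25, -8), ∇h = (-34, -83.25) → (-3.25, -8) − 0.25·(-34, -83.25) = (5.25, 12.8125)
h(5.25, 12.8125) = 998.31640625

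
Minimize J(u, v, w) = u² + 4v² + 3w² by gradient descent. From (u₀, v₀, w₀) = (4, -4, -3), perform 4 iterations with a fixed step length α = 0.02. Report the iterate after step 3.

∇J = (2u, 8v, 6w)
Step 1: at (4, -4, -3), ∇J = (8, -32, -18) → (4, -4, -3) − 0.02·(8, -32, -18) = (3.84, -3.36, -2.64)
Step 2: at (3.84, -3.36, -2.64), ∇J = (7.68, -26.88, -15.84) → (3.84, -3.36, -2.64) − 0.02·(7.68, -26.88, -15.84) = (3.6864, -2.8224, -2.3232)
Step 3: at (3.6864, -2.8224, -2.3232), ∇J = (7.3728, -22.5792, -13.9392) → (3.6864, -2.8224, -2.3232) − 0.02·(7.3728, -22.5792, -13.9392) = (3.538944, -2.370816, -2.044416)

(3.538944, -2.370816, -2.044416)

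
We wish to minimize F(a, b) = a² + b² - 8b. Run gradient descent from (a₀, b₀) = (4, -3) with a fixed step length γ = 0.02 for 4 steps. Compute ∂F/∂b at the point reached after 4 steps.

-11.89085184

∇F = (2a, 2b - 8)
Step 1: at (4, -3), ∇F = (8, -14) → (4, -3) − 0.02·(8, -14) = (3.84, -2.72)
Step 2: at (3.84, -2.72), ∇F = (7.68, -13.44) → (3.84, -2.72) − 0.02·(7.68, -13.44) = (3.6864, -2.4512)
Step 3: at (3.6864, -2.4512), ∇F = (7.3728, -12.9024) → (3.6864, -2.4512) − 0.02·(7.3728, -12.9024) = (3.538944, -2.193152)
Step 4: at (3.538944, -2.193152), ∇F = (7.077888, -12.386304) → (3.538944, -2.193152) − 0.02·(7.077888, -12.386304) = (3.39738624, -1.94542592)
∂F/∂b at (3.39738624, -1.94542592) = -11.89085184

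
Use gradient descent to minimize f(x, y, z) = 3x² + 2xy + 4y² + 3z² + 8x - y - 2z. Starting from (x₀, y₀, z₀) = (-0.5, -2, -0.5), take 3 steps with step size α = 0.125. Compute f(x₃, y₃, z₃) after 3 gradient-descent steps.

-6.53375244140625

∇f = (6x + 2y + 8, 2x + 8y - 1, 6z - 2)
(x₁, y₁, z₁) = (-0.5, -2, -0.5) − 0.125·(1, -18, -5) = (-0.625, 0.25, 0.125)
(x₂, y₂, z₂) = (-0.625, 0.25, 0.125) − 0.125·(4.75, -0.25, -1.25) = (-1.21875, 0.28125, 0.28125)
(x₃, y₃, z₃) = (-1.21875, 0.28125, 0.28125) − 0.125·(1.25, -1.1875, -0.3125) = (-1.375, 0.4296875, 0.3203125)
f(-1.375, 0.4296875, 0.3203125) = -6.53375244140625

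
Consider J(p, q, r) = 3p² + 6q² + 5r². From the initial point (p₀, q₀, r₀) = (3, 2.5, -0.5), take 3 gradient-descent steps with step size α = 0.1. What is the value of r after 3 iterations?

0

∇J = (6p, 12q, 10r)
(p₁, q₁, r₁) = (3, 2.5, -0.5) − 0.1·(18, 30, -5) = (1.2, -0.5, 0)
(p₂, q₂, r₂) = (1.2, -0.5, 0) − 0.1·(7.2, -6, 0) = (0.48, 0.1, 0)
(p₃, q₃, r₃) = (0.48, 0.1, 0) − 0.1·(2.88, 1.2, 0) = (0.192, -0.02, 0)
r = 0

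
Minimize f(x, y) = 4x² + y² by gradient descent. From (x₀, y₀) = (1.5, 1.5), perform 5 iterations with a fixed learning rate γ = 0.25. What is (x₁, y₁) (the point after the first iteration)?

∇f = (8x, 2y)
Step 1: at (1.5, 1.5), ∇f = (12, 3) → (1.5, 1.5) − 0.25·(12, 3) = (-1.5, 0.75)

(-1.5, 0.75)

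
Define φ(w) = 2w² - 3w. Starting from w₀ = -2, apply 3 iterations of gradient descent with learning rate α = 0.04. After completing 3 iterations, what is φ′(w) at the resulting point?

φ′(w) = 4w - 3
Step 1: φ′(-2) = -11; w₁ = -2 − 0.04·(-11) = -1.56
Step 2: φ′(-1.56) = -9.24; w₂ = -1.56 − 0.04·(-9.24) = -1.1904
Step 3: φ′(-1.1904) = -7.7616; w₃ = -1.1904 − 0.04·(-7.7616) = -0.879936
φ′(w) at (-0.879936) = -6.519744

-6.519744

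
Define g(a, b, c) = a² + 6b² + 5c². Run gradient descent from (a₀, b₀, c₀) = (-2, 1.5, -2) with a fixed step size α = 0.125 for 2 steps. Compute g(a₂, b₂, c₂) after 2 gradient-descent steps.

2.1875

∇g = (2a, 12b, 10c)
Step 1: at (-2, 1.5, -2), ∇g = (-4, 18, -20) → (-2, 1.5, -2) − 0.125·(-4, 18, -20) = (-1.5, -0.75, 0.5)
Step 2: at (-1.5, -0.75, 0.5), ∇g = (-3, -9, 5) → (-1.5, -0.75, 0.5) − 0.125·(-3, -9, 5) = (-1.125, 0.375, -0.125)
g(-1.125, 0.375, -0.125) = 2.1875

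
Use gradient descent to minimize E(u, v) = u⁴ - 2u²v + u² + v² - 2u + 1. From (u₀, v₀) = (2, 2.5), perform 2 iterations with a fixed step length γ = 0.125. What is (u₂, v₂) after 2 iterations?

∇E = (4u³ - 4uv + 2u - 2, -2u² + 2v)
Step 1: at (2, 2.5), ∇E = (14, -3) → (2, 2.5) − 0.125·(14, -3) = (0.25, 2.875)
Step 2: at (0.25, 2.875), ∇E = (-4.3125, 5.625) → (0.25, 2.875) − 0.125·(-4.3125, 5.625) = (0.7890625, 2.171875)

(0.7890625, 2.171875)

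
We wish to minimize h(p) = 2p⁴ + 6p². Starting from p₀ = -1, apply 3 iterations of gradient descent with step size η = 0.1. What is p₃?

h′(p) = 8p³ + 12p
Step 1: h′(-1) = -20; p₁ = -1 − 0.1·(-20) = 1
Step 2: h′(1) = 20; p₂ = 1 − 0.1·20 = -1
Step 3: h′(-1) = -20; p₃ = -1 − 0.1·(-20) = 1

1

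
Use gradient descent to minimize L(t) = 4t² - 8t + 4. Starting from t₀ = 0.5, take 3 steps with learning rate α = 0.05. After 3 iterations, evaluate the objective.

L′(t) = 8t - 8
t₁ = 0.5 − 0.05·(-4) = 0.7
t₂ = 0.7 − 0.05·(-2.4) = 0.82
t₃ = 0.82 − 0.05·(-1.44) = 0.892
L(0.892) = 0.046656

0.046656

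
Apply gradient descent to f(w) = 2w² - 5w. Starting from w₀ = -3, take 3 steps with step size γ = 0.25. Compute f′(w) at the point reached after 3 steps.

0

f′(w) = 4w - 5
w₁ = -3 − 0.25·(-17) = 1.25
w₂ = 1.25 − 0.25·0 = 1.25
w₃ = 1.25 − 0.25·0 = 1.25
f′(w) at (1.25) = 0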